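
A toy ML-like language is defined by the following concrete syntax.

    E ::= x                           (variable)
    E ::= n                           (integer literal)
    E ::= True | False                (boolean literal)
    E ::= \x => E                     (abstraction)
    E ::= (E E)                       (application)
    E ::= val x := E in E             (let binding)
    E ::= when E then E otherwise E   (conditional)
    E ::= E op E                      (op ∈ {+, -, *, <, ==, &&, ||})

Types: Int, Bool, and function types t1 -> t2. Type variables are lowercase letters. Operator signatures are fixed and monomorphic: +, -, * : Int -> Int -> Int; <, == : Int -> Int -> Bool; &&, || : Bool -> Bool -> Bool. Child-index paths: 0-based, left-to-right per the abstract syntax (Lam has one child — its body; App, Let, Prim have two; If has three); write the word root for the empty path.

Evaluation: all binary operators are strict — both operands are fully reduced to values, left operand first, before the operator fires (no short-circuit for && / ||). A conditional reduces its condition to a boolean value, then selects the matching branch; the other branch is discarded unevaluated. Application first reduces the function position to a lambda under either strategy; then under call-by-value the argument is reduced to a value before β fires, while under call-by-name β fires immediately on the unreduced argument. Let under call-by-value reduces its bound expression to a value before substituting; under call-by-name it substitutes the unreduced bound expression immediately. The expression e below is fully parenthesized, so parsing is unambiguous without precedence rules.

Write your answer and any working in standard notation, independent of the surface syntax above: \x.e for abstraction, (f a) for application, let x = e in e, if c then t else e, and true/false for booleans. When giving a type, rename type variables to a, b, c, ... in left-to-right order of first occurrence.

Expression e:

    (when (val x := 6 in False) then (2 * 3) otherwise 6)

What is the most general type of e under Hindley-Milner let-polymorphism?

Answer: Int

Trace:
let x : Int
  unify Bool ~ Bool
  unify Int ~ Int
  unify Int ~ Int
  unify Int ~ Int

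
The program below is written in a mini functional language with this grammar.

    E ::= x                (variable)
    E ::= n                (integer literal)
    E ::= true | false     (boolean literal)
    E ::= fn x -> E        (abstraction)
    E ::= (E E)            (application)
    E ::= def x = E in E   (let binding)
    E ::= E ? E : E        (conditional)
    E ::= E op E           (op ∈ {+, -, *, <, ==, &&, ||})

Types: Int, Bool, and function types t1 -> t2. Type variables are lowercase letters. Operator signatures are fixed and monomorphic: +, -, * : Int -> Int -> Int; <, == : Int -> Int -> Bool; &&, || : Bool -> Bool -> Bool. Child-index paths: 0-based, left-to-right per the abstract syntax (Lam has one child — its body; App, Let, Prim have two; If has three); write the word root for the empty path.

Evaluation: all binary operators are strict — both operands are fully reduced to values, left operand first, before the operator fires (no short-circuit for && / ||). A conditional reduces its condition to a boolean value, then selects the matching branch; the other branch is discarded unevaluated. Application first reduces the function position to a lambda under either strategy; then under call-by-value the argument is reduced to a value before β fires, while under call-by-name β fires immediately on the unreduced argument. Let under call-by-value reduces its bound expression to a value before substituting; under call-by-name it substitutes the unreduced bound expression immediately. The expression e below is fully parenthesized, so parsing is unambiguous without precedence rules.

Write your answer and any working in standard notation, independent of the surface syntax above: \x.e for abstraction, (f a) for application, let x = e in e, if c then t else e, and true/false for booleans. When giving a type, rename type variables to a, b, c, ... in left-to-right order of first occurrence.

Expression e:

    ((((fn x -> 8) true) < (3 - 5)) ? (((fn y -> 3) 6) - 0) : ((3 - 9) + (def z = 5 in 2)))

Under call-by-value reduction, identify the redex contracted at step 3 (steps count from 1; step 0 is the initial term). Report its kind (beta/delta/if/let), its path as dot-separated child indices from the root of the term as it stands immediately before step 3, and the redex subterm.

Trace:
step 0: (if (((\x.8) true) < (3 - 5)) then (((\y.3) 6) - 0) else ((3 - 9) + (let z = 5 in 2)))
step 1: [beta@0.0] (if (8 < (3 - 5)) then (((\y.3) 6) - 0) else ((3 - 9) + (let z = 5 in 2)))
step 2: [delta@0.1] (if (8 < -2) then (((\y.3) 6) - 0) else ((3 - 9) + (let z = 5 in 2)))
step 3: [delta@0] (if false then (((\y.3) 6) - 0) else ((3 - 9) + (let z = 5 in 2)))

Answer: delta at 0 : (8 < -2)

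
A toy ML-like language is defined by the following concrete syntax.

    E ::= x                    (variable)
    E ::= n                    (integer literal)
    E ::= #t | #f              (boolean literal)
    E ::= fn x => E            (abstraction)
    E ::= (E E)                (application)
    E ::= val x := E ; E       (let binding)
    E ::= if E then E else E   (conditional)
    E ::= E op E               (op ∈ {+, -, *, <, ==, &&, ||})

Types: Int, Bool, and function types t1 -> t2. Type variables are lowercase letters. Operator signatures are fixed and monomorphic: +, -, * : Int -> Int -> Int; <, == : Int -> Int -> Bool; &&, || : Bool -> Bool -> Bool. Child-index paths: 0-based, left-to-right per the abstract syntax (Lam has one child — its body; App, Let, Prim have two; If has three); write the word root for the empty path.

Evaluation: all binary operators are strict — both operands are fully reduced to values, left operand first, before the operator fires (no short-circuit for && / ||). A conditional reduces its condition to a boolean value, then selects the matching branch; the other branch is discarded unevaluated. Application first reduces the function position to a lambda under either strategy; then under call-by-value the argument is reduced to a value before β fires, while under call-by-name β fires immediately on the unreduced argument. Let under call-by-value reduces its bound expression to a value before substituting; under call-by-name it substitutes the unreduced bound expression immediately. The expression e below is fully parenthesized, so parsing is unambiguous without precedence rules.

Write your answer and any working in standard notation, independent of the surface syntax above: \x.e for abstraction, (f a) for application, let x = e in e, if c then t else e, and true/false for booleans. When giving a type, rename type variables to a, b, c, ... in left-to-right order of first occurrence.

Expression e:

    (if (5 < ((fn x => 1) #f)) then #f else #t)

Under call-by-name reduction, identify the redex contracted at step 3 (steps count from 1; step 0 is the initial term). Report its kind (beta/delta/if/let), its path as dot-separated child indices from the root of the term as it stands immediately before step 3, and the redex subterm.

Answer: if at root : (if false then false else true)

Trace:
step 0: (if (5 < ((\x.1) false)) then false else true)
step 1: [beta@0.1] (if (5 < 1) then false else true)
step 2: [delta@0] (if false then false else true)
step 3: [if@root] true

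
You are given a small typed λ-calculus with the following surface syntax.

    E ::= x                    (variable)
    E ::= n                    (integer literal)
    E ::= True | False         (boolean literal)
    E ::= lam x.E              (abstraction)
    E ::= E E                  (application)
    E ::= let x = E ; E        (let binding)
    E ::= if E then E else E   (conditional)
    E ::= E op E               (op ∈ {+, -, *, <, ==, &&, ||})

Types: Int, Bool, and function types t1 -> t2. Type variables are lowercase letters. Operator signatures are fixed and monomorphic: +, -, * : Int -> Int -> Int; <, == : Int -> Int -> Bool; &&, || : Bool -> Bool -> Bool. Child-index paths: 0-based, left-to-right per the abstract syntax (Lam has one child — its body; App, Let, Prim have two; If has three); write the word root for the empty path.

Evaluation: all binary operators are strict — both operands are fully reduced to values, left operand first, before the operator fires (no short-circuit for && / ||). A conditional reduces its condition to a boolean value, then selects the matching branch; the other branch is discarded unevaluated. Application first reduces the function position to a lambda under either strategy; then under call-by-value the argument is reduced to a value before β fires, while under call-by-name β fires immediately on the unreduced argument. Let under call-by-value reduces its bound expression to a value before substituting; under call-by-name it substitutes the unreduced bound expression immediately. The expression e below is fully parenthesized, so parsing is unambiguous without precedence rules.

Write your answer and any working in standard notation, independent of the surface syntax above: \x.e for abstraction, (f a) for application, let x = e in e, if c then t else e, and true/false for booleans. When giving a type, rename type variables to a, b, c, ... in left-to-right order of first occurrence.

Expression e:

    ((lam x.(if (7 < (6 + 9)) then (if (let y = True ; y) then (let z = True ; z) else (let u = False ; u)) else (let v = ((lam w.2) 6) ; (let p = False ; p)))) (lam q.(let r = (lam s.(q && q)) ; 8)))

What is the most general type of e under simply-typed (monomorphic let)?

Answer: Bool

Derivation:
  unify Int ~ Int
  unify Int ~ Int
  unify Int ~ Int
  unify Int ~ Int
  unify Bool ~ Bool
let y : Bool
y : Bool
  unify Bool ~ Bool
let z : Bool
z : Bool
let u : Bool
u : Bool
  unify Bool ~ Bool
\w._ : b -> Int
  unify b -> Int ~ Int -> c
  unify b ~ Int
  unify Int ~ c
_ _ : Int
let v : Int
let p : Bool
p : Bool
  unify Bool ~ Bool
\x._ : a -> Bool
q : d
  unify d ~ Bool
q : Bool
  unify Bool ~ Bool
\s._ : e -> Bool
let r : e -> Bool
\q._ : Bool -> Int
  unify a -> Bool ~ (Bool -> Int) -> f
  unify a ~ Bool -> Int
  unify Bool ~ f
_ _ : Bool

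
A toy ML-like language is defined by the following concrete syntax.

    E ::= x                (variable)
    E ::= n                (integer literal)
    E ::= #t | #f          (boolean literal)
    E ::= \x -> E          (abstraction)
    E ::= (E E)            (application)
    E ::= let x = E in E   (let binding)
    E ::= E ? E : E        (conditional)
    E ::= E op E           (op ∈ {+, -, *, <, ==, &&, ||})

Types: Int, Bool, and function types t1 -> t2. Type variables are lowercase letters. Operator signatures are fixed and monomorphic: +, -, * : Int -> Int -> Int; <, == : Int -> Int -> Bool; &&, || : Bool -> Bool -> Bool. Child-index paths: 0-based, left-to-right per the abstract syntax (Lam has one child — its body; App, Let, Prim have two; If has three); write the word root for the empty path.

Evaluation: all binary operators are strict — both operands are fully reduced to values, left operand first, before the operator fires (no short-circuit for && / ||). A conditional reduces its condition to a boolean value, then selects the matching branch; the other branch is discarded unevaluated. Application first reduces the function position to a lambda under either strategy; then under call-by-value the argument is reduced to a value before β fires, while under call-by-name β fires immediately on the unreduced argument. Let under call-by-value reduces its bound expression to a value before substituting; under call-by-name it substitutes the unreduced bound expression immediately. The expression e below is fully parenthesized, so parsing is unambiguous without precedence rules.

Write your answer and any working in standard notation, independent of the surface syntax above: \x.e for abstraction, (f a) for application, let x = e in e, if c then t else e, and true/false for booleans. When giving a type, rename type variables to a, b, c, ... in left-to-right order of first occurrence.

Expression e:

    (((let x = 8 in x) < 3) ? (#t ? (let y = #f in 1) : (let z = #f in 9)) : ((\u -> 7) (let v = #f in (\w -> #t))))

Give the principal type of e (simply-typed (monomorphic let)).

Answer: Int

Trace:
let x : Int
x : Int
  unify Int ~ Int
  unify Int ~ Int
  unify Bool ~ Bool
  unify Bool ~ Bool
let y : Bool
let z : Bool
  unify Int ~ Int
\u._ : a -> Int
let v : Bool
\w._ : b -> Bool
  unify a -> Int ~ (b -> Bool) -> c
  unify a ~ b -> Bool
  unify Int ~ c
_ _ : Int
  unify Int ~ Int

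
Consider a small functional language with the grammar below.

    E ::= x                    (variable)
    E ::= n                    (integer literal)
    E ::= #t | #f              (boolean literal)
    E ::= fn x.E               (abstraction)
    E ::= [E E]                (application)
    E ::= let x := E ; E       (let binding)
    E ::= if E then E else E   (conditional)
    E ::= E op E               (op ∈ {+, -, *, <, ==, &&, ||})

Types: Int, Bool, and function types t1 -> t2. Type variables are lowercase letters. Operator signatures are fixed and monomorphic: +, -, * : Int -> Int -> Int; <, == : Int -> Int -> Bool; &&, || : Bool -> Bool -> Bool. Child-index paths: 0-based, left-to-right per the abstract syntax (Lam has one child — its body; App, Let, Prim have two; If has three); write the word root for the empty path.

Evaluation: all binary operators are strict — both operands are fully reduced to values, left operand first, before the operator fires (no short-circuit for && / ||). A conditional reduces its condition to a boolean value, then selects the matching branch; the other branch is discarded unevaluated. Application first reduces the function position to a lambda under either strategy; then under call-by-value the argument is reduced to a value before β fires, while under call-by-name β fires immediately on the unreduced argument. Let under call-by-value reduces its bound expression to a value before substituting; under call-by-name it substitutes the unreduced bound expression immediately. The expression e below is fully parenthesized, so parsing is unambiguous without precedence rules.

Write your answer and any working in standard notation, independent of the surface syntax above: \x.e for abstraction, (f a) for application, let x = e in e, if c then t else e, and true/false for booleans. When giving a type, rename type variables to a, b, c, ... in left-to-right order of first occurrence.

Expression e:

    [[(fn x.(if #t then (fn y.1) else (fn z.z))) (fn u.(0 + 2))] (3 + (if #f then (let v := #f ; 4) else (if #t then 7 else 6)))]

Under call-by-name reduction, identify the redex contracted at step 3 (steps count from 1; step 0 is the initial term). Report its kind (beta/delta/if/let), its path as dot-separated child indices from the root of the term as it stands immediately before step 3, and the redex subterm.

Answer: beta at root : ((\y.1) (3 + (if false then (let v = false in 4) else (if true then 7 else 6))))

Working:
step 0: (((\x.(if true then (\y.1) else (\z.z))) (\u.(0 + 2))) (3 + (if false then (let v = false in 4) else (if true then 7 else 6))))
step 1: [beta@0] ((if true then (\y.1) else (\z.z)) (3 + (if false then (let v = false in 4) else (if true then 7 else 6))))
step 2: [if@0] ((\y.1) (3 + (if false then (let v = false in 4) else (if true then 7 else 6))))
step 3: [beta@root] 1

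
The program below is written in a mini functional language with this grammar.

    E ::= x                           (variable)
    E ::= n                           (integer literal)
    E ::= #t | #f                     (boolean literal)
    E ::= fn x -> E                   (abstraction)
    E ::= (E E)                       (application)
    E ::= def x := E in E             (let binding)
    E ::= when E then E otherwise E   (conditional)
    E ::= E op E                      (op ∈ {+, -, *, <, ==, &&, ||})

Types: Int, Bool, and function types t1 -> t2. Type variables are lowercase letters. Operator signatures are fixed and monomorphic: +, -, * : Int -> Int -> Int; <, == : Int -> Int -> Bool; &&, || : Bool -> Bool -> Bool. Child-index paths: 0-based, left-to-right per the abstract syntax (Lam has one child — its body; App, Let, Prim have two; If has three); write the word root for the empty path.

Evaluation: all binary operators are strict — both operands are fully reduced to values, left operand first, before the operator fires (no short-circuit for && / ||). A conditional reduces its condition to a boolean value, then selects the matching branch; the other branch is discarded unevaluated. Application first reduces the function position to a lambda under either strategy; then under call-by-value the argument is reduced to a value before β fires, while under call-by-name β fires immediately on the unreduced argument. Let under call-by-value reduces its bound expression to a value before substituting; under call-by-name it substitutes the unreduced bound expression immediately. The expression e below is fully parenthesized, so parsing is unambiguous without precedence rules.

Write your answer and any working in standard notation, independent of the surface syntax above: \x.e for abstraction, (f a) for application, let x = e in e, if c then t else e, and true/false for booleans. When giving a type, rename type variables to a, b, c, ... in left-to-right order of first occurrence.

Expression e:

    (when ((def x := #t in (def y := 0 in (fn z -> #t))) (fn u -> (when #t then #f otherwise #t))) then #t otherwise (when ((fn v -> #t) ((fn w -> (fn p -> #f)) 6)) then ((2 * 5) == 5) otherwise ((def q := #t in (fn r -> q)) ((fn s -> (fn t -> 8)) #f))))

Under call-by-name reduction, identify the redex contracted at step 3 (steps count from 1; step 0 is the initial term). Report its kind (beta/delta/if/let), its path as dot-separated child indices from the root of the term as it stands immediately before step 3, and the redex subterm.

Working:
step 0: (if ((let x = true in (let y = 0 in (\z.true))) (\u.(if true then false else true))) then true else (if ((\v.true) ((\w.(\p.false)) 6)) then ((2 * 5) == 5) else ((let q = true in (\r.q)) ((\s.(\t.8)) false))))
step 1: [let@0.0] (if ((let y = 0 in (\z.true)) (\u.(if true then false else true))) then true else (if ((\v.true) ((\w.(\p.false)) 6)) then ((2 * 5) == 5) else ((let q = true in (\r.q)) ((\s.(\t.8)) false))))
step 2: [let@0.0] (if ((\z.true) (\u.(if true then false else true))) then true else (if ((\v.true) ((\w.(\p.false)) 6)) then ((2 * 5) == 5) else ((let q = true in (\r.q)) ((\s.(\t.8)) false))))
step 3: [beta@0] (if true then true else (if ((\v.true) ((\w.(\p.false)) 6)) then ((2 * 5) == 5) else ((let q = true in (\r.q)) ((\s.(\t.8)) false))))

Answer: beta at 0 : ((\z.true) (\u.(if true then false else true)))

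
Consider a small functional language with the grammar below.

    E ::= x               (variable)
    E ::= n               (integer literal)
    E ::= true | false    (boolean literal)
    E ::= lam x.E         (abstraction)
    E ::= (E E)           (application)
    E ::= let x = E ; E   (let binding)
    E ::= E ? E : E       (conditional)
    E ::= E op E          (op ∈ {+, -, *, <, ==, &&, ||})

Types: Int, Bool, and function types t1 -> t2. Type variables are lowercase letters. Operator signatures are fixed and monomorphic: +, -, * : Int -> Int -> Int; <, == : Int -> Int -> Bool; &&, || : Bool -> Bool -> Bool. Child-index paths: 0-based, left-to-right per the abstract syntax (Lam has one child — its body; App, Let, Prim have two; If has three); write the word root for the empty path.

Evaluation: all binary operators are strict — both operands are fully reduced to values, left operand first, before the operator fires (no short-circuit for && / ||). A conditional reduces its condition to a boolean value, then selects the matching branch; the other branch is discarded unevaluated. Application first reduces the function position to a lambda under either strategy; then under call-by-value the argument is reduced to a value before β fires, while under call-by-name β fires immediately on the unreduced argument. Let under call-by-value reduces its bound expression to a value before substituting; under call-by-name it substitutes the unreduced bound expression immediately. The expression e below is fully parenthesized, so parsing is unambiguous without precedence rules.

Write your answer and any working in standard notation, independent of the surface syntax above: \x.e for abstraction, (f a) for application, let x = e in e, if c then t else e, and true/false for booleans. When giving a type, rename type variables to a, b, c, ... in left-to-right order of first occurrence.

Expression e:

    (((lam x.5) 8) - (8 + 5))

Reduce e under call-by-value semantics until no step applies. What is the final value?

Trace:
step 0: (((\x.5) 8) - (8 + 5))
step 1: [beta@0] (5 - (8 + 5))
step 2: [delta@1] (5 - 13)
step 3: [delta@root] -8

Answer: -8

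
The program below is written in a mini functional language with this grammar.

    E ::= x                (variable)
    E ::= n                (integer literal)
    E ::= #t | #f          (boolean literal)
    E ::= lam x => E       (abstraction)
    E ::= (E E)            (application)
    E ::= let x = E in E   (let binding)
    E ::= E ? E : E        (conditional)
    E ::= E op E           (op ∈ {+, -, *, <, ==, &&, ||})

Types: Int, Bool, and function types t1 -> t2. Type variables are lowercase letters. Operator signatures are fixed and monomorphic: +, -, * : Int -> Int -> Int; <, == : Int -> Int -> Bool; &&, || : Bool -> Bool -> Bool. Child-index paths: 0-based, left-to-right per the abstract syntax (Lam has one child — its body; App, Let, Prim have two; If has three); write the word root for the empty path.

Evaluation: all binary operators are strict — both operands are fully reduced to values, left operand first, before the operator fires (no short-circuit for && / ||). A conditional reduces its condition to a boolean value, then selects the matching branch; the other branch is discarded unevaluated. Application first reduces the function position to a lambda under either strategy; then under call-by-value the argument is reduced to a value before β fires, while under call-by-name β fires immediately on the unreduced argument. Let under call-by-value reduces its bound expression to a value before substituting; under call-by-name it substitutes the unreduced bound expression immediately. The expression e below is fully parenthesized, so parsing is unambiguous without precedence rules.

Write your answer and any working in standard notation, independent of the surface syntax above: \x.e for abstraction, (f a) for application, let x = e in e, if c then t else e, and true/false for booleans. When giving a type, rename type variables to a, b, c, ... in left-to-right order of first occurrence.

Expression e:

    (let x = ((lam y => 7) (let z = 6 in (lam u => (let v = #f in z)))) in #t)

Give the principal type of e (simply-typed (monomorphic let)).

Answer: Bool

Derivation:
\y._ : a -> Int
let z : Int
let v : Bool
z : Int
\u._ : b -> Int
  unify a -> Int ~ (b -> Int) -> c
  unify a ~ b -> Int
  unify Int ~ c
_ _ : Int
let x : Int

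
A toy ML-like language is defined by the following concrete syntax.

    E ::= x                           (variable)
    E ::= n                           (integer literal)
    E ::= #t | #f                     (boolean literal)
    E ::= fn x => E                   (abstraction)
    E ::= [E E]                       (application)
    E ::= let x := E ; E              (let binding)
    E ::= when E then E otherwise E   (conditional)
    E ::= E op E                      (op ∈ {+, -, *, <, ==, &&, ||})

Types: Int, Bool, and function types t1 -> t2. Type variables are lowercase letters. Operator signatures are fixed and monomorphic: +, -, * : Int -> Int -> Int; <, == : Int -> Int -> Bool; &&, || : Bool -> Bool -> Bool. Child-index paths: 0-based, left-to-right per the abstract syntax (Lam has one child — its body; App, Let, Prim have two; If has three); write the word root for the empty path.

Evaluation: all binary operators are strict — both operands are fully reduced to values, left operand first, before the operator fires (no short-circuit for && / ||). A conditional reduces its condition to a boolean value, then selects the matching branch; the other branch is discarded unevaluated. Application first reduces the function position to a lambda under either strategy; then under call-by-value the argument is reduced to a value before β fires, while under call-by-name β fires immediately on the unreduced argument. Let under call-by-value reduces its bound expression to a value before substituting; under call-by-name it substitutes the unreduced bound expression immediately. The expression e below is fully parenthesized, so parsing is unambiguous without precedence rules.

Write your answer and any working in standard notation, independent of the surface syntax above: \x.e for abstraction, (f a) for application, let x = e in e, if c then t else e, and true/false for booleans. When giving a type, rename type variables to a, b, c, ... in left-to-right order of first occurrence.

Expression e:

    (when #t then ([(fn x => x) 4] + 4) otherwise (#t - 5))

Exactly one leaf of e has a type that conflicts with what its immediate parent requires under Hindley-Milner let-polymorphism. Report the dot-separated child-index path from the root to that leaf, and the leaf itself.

Answer: 2.0 : true

Working:
  unify Bool ~ Bool
x : a
\x._ : a -> a
  unify a -> a ~ Int -> b
  unify a ~ Int
  unify Int ~ b
_ _ : Int
  unify Int ~ Int
  unify Int ~ Int
  unify Bool ~ Int
  FAIL: mismatch Bool ~ Int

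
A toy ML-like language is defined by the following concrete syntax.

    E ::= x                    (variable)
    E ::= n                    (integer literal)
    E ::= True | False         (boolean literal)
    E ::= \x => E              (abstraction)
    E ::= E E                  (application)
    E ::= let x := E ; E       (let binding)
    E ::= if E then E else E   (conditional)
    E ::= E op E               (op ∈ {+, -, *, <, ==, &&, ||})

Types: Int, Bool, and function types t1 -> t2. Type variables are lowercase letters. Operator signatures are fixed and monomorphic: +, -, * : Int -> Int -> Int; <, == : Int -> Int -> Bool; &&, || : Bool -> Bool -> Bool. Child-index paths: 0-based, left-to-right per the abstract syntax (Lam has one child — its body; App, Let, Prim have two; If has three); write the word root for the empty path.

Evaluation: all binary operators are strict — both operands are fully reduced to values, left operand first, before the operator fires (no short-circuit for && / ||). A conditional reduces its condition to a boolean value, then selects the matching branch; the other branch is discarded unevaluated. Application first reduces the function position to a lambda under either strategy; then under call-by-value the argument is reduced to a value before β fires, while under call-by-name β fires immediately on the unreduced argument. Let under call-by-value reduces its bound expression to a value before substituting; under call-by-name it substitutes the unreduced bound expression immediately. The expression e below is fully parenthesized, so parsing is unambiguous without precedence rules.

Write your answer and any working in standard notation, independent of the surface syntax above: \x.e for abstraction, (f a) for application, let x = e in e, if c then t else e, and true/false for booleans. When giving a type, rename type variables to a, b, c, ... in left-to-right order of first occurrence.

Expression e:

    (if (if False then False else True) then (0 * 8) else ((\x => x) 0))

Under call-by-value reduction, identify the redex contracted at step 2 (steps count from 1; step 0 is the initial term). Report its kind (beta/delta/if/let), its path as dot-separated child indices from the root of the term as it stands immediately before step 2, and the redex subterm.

Answer: if at root : (if true then (0 * 8) else ((\x.x) 0))

Working:
step 0: (if (if false then false else true) then (0 * 8) else ((\x.x) 0))
step 1: [if@0] (if true then (0 * 8) else ((\x.x) 0))
step 2: [if@root] (0 * 8)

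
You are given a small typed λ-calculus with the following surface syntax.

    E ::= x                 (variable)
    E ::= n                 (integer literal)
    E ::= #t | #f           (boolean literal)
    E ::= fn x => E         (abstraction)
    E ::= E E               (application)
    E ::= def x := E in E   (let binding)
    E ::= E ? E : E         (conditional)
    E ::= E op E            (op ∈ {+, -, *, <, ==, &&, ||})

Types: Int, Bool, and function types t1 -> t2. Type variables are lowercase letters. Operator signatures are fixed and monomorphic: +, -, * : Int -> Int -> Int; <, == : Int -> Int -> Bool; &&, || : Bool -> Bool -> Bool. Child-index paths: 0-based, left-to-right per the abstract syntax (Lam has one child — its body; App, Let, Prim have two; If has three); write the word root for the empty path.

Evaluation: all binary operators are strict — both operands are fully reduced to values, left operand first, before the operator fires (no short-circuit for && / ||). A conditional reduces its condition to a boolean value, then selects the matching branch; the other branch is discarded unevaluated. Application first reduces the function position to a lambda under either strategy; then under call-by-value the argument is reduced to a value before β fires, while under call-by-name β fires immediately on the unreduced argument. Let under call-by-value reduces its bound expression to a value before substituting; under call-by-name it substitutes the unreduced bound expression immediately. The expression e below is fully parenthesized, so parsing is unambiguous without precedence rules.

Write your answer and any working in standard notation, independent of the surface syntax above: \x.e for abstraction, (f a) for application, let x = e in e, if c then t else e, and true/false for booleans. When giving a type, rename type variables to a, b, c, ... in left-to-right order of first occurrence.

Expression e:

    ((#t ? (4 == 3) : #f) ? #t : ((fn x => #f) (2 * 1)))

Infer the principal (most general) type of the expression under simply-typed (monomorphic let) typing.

Derivation:
  unify Bool ~ Bool
  unify Int ~ Int
  unify Int ~ Int
  unify Bool ~ Bool
  unify Bool ~ Bool
\x._ : a -> Bool
  unify Int ~ Int
  unify Int ~ Int
  unify a -> Bool ~ Int -> b
  unify a ~ Int
  unify Bool ~ b
_ _ : Bool
  unify Bool ~ Bool

Answer: Bool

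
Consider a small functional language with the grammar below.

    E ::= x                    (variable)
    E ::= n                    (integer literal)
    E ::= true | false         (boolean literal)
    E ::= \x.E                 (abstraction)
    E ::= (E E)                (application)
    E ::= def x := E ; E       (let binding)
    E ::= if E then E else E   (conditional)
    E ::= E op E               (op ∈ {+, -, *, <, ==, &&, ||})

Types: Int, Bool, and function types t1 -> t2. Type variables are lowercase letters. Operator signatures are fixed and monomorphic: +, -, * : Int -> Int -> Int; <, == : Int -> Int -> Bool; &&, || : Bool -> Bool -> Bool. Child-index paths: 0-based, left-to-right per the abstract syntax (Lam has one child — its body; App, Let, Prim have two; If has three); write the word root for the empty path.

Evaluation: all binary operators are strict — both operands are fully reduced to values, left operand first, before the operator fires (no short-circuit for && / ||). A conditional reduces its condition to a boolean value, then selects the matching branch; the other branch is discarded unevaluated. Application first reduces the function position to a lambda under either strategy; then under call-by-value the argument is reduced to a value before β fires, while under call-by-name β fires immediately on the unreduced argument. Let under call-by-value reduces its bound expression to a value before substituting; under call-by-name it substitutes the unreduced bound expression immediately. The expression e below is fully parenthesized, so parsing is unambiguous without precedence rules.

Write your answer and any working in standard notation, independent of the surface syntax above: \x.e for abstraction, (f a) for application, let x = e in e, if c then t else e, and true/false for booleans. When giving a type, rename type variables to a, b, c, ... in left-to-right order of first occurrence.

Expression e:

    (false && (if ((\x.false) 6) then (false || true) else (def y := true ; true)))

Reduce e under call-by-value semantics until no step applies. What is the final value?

Working:
step 0: (false && (if ((\x.false) 6) then (false || true) else (let y = true in true)))
step 1: [beta@1.0] (false && (if false then (false || true) else (let y = true in true)))
step 2: [if@1] (false && (let y = true in true))
step 3: [let@1] (false && true)
step 4: [delta@root] false

Answer: false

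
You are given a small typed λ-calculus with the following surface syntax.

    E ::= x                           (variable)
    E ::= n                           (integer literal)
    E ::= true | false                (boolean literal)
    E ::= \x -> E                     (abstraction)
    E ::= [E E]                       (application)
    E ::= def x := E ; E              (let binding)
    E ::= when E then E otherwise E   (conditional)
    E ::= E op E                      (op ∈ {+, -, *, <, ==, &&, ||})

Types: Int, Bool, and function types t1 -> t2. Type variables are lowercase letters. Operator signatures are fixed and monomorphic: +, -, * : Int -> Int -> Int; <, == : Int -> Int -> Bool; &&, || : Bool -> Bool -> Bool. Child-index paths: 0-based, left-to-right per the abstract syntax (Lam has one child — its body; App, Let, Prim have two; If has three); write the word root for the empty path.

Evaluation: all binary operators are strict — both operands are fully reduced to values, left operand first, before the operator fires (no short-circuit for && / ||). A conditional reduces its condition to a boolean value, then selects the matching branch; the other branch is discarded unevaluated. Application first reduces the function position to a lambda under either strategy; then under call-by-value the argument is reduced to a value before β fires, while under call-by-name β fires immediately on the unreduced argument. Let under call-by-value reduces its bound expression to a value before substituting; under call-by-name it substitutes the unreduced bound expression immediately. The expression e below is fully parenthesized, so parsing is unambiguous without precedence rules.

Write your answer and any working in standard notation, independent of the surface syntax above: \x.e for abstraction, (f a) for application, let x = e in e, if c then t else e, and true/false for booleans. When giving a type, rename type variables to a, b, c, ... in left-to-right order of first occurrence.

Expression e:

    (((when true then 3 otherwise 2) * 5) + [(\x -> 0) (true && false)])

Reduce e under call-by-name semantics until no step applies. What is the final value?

Answer: 15

Trace:
step 0: (((if true then 3 else 2) * 5) + ((\x.0) (true && false)))
step 1: [if@0.0] ((3 * 5) + ((\x.0) (true && false)))
step 2: [delta@0] (15 + ((\x.0) (true && false)))
step 3: [beta@1] (15 + 0)
step 4: [delta@root] 15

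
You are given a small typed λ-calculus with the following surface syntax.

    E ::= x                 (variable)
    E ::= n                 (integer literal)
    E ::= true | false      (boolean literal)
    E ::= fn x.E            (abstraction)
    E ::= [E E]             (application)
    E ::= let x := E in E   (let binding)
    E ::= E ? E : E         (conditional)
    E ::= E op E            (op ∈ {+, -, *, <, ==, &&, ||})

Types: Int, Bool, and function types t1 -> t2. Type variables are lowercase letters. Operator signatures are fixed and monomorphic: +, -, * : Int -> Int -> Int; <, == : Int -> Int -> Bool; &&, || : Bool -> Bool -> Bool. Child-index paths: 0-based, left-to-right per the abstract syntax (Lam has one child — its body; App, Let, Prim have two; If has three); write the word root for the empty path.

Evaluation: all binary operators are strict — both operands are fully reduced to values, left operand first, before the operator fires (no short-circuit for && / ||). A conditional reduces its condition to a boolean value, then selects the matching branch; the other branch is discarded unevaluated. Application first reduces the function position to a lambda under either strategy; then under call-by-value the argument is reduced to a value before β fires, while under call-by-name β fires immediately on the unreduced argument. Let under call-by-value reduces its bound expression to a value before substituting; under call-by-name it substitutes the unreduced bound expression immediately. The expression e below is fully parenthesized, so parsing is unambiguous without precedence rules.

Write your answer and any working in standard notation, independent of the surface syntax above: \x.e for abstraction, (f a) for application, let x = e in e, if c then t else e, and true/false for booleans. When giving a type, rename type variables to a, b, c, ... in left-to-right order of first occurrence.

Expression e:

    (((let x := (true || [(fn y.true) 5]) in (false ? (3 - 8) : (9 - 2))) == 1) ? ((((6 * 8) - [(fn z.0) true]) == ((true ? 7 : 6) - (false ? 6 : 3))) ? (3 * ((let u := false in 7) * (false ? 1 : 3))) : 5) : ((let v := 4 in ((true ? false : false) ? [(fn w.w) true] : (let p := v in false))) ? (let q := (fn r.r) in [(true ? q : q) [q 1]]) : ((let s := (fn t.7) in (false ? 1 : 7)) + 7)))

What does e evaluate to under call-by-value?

Trace:
step 0: (if ((let x = (true || ((\y.true) 5)) in (if false then (3 - 8) else (9 - 2))) == 1) then (if (((6 * 8) - ((\z.0) true)) == ((if true then 7 else 6) - (if false then 6 else 3))) then (3 * ((let u = false in 7) * (if false then 1 else 3))) else 5) else (if (let v = 4 in (if (if true then false else false) then ((\w.w) true) else (let p = v in false))) then (let q = (\r.r) in ((if true then q else q) (q 1))) else ((let s = (\t.7) in (if false then 1 else 7)) + 7)))
step 1: [beta@0.0.0.1] (if ((let x = (true || true) in (if false then (3 - 8) else (9 - 2))) == 1) then (if (((6 * 8) - ((\z.0) true)) == ((if true then 7 else 6) - (if false then 6 else 3))) then (3 * ((let u = false in 7) * (if false then 1 else 3))) else 5) else (if (let v = 4 in (if (if true then false else false) then ((\w.w) true) else (let p = v in false))) then (let q = (\r.r) in ((if true then q else q) (q 1))) else ((let s = (\t.7) in (if false then 1 else 7)) + 7)))
step 2: [delta@0.0.0] (if ((let x = true in (if false then (3 - 8) else (9 - 2))) == 1) then (if (((6 * 8) - ((\z.0) true)) == ((if true then 7 else 6) - (if false then 6 else 3))) then (3 * ((let u = false in 7) * (if false then 1 else 3))) else 5) else (if (let v = 4 in (if (if true then false else false) then ((\w.w) true) else (let p = v in false))) then (let q = (\r.r) in ((if true then q else q) (q 1))) else ((let s = (\t.7) in (if false then 1 else 7)) + 7)))
step 3: [let@0.0] (if ((if false then (3 - 8) else (9 - 2)) == 1) then (if (((6 * 8) - ((\z.0) true)) == ((if true then 7 else 6) - (if false then 6 else 3))) then (3 * ((let u = false in 7) * (if false then 1 else 3))) else 5) else (if (let v = 4 in (if (if true then false else false) then ((\w.w) true) else (let p = v in false))) then (let q = (\r.r) in ((if true then q else q) (q 1))) else ((let s = (\t.7) in (if false then 1 else 7)) + 7)))
step 4: [if@0.0] (if ((9 - 2) == 1) then (if (((6 * 8) - ((\z.0) true)) == ((if true then 7 else 6) - (if false then 6 else 3))) then (3 * ((let u = false in 7) * (if false then 1 else 3))) else 5) else (if (let v = 4 in (if (if true then false else false) then ((\w.w) true) else (let p = v in false))) then (let q = (\r.r) in ((if true then q else q) (q 1))) else ((let s = (\t.7) in (if false then 1 else 7)) + 7)))
step 5: [delta@0.0] (if (7 == 1) then (if (((6 * 8) - ((\z.0) true)) == ((if true then 7 else 6) - (if false then 6 else 3))) then (3 * ((let u = false in 7) * (if false then 1 else 3))) else 5) else (if (let v = 4 in (if (if true then false else false) then ((\w.w) true) else (let p = v in false))) then (let q = (\r.r) in ((if true then q else q) (q 1))) else ((let s = (\t.7) in (if false then 1 else 7)) + 7)))
step 6: [delta@0] (if false then (if (((6 * 8) - ((\z.0) true)) == ((if true then 7 else 6) - (if false then 6 else 3))) then (3 * ((let u = false in 7) * (if false then 1 else 3))) else 5) else (if (let v = 4 in (if (if true then false else false) then ((\w.w) true) else (let p = v in false))) then (let q = (\r.r) in ((if true then q else q) (q 1))) else ((let s = (\t.7) in (if false then 1 else 7)) + 7)))
step 7: [if@root] (if (let v = 4 in (if (if true then false else false) then ((\w.w) true) else (let p = v in false))) then (let q = (\r.r) in ((if true then q else q) (q 1))) else ((let s = (\t.7) in (if false then 1 else 7)) + 7))
step 8: [let@0] (if (if (if true then false else false) then ((\w.w) true) else (let p = 4 in false)) then (let q = (\r.r) in ((if true then q else q) (q 1))) else ((let s = (\t.7) in (if false then 1 else 7)) + 7))
step 9: [if@0.0] (if (if false then ((\w.w) true) else (let p = 4 in false)) then (let q = (\r.r) in ((if true then q else q) (q 1))) else ((let s = (\t.7) in (if false then 1 else 7)) + 7))
step 10: [if@0] (if (let p = 4 in false) then (let q = (\r.r) in ((if true then q else q) (q 1))) else ((let s = (\t.7) in (if false then 1 else 7)) + 7))
step 11: [let@0] (if false then (let q = (\r.r) in ((if true then q else q) (q 1))) else ((let s = (\t.7) in (if false then 1 else 7)) + 7))
step 12: [if@root] ((let s = (\t.7) in (if false then 1 else 7)) + 7)
step 13: [let@0] ((if false then 1 else 7) + 7)
step 14: [if@0] (7 + 7)
step 15: [delta@root] 14

Answer: 14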